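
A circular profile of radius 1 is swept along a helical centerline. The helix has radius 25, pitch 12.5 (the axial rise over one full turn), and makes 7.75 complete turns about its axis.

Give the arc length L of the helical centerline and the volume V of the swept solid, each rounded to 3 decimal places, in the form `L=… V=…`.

2πR = 2π·25 = 157.079633
per-turn = √(157.079633² + 12.5²) = √(24674.0110 + 156.25) = √24830.2610 = 157.576207
L = 7.75 × 157.576207 = 1221.215604
V = π·1² × L = 3.141593 × 1221.215604 = 3836.561970

L=1221.216 V=3836.562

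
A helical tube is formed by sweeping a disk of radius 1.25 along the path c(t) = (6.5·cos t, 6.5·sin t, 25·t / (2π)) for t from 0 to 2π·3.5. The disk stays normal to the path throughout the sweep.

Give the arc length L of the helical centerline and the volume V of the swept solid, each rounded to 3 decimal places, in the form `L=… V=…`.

L=167.597 V=822.690

2πR = 2π·6.5 = 40.840704
per-turn = √(40.840704² + 25²) = √(1667.9631 + 625) = √2292.9631 = 47.884895
L = 3.5 × 47.884895 = 167.597132
V = π·1.25² × L = 4.908739 × 167.597132 = 822.690496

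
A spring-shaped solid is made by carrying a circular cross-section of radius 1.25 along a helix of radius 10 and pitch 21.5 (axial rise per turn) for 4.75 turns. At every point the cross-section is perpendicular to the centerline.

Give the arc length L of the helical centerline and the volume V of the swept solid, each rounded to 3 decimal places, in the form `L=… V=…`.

2πR = 2π·10 = 62.831853
per-turn = √(62.831853² + 21.5²) = √(3947.8418 + 462.25) = √4410.0918 = 66.408522
L = 4.75 × 66.408522 = 315.440478
V = π·1.25² × L = 4.908739 × 315.440478 = 1548.414827

L=315.440 V=1548.415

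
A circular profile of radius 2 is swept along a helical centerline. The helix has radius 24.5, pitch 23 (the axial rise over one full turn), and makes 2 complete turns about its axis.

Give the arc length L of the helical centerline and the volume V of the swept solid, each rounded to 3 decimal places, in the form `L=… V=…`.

2πR = 2π·24.5 = 153.938040
per-turn = √(153.938040² + 23²) = √(23696.9202 + 529) = √24225.9202 = 155.646780
L = 2 × 155.646780 = 311.293560
V = π·2² × L = 12.566371 × 311.293560 = 3911.830248

L=311.294 V=3911.830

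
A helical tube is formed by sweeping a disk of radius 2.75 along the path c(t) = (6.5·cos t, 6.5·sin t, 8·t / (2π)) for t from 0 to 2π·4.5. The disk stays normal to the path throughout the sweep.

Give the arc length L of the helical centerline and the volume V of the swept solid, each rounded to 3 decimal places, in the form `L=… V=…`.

L=187.276 V=4449.355

2πR = 2π·6.5 = 40.840704
per-turn = √(40.840704² + 8²) = √(1667.9631 + 64) = √1731.9631 = 41.616861
L = 4.5 × 41.616861 = 187.275876
V = π·2.75² × L = 23.758294 × 187.275876 = 4449.355400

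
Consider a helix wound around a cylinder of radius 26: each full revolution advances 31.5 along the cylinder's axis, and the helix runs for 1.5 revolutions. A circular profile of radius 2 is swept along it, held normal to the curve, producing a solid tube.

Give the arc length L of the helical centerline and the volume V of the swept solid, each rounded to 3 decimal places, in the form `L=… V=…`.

2πR = 2π·26 = 163.362818
per-turn = √(163.362818² + 31.5²) = √(26687.4103 + 992.25) = √27679.6603 = 166.372054
L = 1.5 × 166.372054 = 249.558081
V = π·2² × L = 12.566371 × 249.558081 = 3136.039333

L=249.558 V=3136.039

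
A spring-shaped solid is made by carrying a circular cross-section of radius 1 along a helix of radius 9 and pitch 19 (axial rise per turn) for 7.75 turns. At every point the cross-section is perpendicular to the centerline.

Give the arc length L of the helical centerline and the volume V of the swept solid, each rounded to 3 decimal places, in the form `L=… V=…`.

L=462.328 V=1452.447

2πR = 2π·9 = 56.548668
per-turn = √(56.548668² + 19²) = √(3197.7518 + 361) = √3558.7518 = 59.655275
L = 7.75 × 59.655275 = 462.328381
V = π·1² × L = 3.141593 × 462.328381 = 1452.447444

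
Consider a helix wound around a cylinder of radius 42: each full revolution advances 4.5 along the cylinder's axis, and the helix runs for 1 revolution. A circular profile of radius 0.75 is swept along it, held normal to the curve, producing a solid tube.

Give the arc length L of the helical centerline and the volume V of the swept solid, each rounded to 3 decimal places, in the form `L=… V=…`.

2πR = 2π·42 = 263.893783
per-turn = √(263.893783² + 4.5²) = √(69639.9287 + 20.25) = √69660.1787 = 263.932148
L = 1 × 263.932148 = 263.932148
V = π·0.75² × L = 1.767146 × 263.932148 = 466.406604

L=263.932 V=466.407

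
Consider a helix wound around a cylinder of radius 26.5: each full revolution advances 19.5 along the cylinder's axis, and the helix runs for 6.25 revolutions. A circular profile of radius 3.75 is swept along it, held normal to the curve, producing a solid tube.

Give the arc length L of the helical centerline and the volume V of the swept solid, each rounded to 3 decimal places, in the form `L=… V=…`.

L=1047.765 V=46288.835

2πR = 2π·26.5 = 166.504411
per-turn = √(166.504411² + 19.5²) = √(27723.7188 + 380.25) = √28103.9688 = 167.642384
L = 6.25 × 167.642384 = 1047.764897
V = π·3.75² × L = 44.178647 × 1047.764897 = 46288.835208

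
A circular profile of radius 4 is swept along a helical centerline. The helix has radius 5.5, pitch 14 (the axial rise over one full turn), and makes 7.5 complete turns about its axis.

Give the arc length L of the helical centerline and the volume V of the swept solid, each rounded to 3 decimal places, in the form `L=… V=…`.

L=279.643 V=14056.371

2πR = 2π·5.5 = 34.557519
per-turn = √(34.557519² + 14²) = √(1194.2221 + 196) = √1390.2221 = 37.285683
L = 7.5 × 37.285683 = 279.642620
V = π·4² × L = 50.265482 × 279.642620 = 14056.371213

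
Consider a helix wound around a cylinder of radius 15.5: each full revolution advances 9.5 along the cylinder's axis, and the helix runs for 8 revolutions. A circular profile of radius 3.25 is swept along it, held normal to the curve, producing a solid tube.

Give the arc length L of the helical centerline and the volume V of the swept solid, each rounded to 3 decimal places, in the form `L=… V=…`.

2πR = 2π·15.5 = 97.389372
per-turn = √(97.389372² + 9.5²) = √(9484.6898 + 90.25) = √9574.9398 = 97.851621
L = 8 × 97.851621 = 782.812972
V = π·3.25² × L = 33.183072 × 782.812972 = 25976.139527

L=782.813 V=25976.140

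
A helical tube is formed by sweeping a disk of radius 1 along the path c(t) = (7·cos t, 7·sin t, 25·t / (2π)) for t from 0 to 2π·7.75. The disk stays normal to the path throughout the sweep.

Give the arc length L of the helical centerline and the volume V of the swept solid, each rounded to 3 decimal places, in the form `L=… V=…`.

2πR = 2π·7 = 43.982297
per-turn = √(43.982297² + 25²) = √(1934.4425 + 625) = √2559.4425 = 50.590933
L = 7.75 × 50.590933 = 392.079728
V = π·1² × L = 3.141593 × 392.079728 = 1231.754792

L=392.080 V=1231.755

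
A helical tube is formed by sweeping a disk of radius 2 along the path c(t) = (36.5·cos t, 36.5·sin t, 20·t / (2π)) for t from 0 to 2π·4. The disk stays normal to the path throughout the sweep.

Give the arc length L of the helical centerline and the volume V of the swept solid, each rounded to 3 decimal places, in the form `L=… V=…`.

L=920.827 V=11571.451

2πR = 2π·36.5 = 229.336264
per-turn = √(229.336264² + 20²) = √(52595.1219 + 400) = √52995.1219 = 230.206694
L = 4 × 230.206694 = 920.826775
V = π·2² × L = 12.566371 × 920.826775 = 11571.450527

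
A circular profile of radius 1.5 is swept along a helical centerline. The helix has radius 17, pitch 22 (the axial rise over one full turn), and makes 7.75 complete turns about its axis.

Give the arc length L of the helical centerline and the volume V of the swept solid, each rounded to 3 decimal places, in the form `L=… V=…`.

L=845.186 V=5974.267

2πR = 2π·17 = 106.814150
per-turn = √(106.814150² + 22²) = √(11409.2627 + 484) = √11893.2627 = 109.056236
L = 7.75 × 109.056236 = 845.185832
V = π·1.5² × L = 7.068583 × 845.185832 = 5974.266600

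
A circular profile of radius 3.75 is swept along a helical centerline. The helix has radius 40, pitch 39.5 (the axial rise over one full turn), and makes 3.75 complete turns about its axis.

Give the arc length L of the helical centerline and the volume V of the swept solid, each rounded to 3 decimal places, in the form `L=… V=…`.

L=954.047 V=42148.499

2πR = 2π·40 = 251.327412
per-turn = √(251.327412² + 39.5²) = √(63165.4682 + 1560.25) = √64725.7182 = 254.412496
L = 3.75 × 254.412496 = 954.046860
V = π·3.75² × L = 44.178647 × 954.046860 = 42148.499170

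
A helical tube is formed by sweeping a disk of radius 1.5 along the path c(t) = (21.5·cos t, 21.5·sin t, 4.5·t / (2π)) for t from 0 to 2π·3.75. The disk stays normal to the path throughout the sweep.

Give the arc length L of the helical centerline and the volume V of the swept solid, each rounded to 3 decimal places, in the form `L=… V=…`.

2πR = 2π·21.5 = 135.088484
per-turn = √(135.088484² + 4.5²) = √(18248.8985 + 20.25) = √18269.1485 = 135.163414
L = 3.75 × 135.163414 = 506.862803
V = π·1.5² × L = 7.068583 × 506.862803 = 3582.802033

L=506.863 V=3582.802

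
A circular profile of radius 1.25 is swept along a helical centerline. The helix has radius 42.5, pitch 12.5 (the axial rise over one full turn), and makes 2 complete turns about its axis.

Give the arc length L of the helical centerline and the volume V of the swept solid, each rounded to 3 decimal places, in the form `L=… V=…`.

2πR = 2π·42.5 = 267.035376
per-turn = √(267.035376² + 12.5²) = √(71307.8918 + 156.25) = √71464.1418 = 267.327780
L = 2 × 267.327780 = 534.655559
V = π·1.25² × L = 4.908739 × 534.655559 = 2624.484340

L=534.656 V=2624.484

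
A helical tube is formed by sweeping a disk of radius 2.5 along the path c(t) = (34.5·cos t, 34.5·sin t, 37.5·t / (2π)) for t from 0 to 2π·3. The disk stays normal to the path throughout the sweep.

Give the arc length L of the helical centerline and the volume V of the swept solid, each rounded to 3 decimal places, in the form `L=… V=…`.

2πR = 2π·34.5 = 216.769893
per-turn = √(216.769893² + 37.5²) = √(46989.1866 + 1406.25) = √48395.4366 = 219.989628
L = 3 × 219.989628 = 659.968885
V = π·2.5² × L = 19.634954 × 659.968885 = 12958.458752

L=659.969 V=12958.459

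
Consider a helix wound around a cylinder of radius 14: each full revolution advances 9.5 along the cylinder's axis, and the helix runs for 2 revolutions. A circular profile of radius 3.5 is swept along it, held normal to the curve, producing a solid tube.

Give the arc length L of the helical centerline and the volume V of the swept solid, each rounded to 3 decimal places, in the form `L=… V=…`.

L=176.952 V=6809.919

2πR = 2π·14 = 87.964594
per-turn = √(87.964594² + 9.5²) = √(7737.7699 + 90.25) = √7828.0199 = 88.476098
L = 2 × 88.476098 = 176.952195
V = π·3.5² × L = 38.484510 × 176.952195 = 6809.918529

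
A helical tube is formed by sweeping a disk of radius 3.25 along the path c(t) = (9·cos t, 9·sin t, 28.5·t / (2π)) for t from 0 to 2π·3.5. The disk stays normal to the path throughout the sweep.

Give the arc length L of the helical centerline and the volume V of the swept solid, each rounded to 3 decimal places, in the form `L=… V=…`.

2πR = 2π·9 = 56.548668
per-turn = √(56.548668² + 28.5²) = √(3197.7518 + 812.25) = √4010.0018 = 63.324575
L = 3.5 × 63.324575 = 221.636013
V = π·3.25² × L = 33.183072 × 221.636013 = 7354.563875

L=221.636 V=7354.564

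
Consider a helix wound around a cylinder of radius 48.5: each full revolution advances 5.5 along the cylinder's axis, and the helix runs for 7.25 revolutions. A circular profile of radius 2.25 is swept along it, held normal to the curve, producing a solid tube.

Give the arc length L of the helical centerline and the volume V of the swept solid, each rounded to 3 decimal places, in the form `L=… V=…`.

2πR = 2π·48.5 = 304.734487
per-turn = √(304.734487² + 5.5²) = √(92863.1078 + 30.25) = √92893.3578 = 304.784117
L = 7.25 × 304.784117 = 2209.684846
V = π·2.25² × L = 15.904313 × 2209.684846 = 35143.519004

L=2209.685 V=35143.519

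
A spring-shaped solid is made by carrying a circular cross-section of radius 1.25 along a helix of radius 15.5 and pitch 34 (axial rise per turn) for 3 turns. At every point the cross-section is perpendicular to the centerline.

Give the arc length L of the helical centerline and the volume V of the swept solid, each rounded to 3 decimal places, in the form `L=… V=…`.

2πR = 2π·15.5 = 97.389372
per-turn = √(97.389372² + 34²) = √(9484.6898 + 1156) = √10640.6898 = 103.153719
L = 3 × 103.153719 = 309.461158
V = π·1.25² × L = 4.908739 × 309.461158 = 1519.063908

L=309.461 V=1519.064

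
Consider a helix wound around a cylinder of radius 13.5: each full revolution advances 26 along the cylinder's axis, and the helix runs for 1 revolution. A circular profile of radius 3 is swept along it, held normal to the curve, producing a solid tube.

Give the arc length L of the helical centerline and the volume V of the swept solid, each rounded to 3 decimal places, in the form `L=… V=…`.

2πR = 2π·13.5 = 84.823002
per-turn = √(84.823002² + 26²) = √(7194.9416 + 676) = √7870.9416 = 88.718327
L = 1 × 88.718327 = 88.718327
V = π·3² × L = 28.274334 × 88.718327 = 2508.451609

L=88.718 V=2508.452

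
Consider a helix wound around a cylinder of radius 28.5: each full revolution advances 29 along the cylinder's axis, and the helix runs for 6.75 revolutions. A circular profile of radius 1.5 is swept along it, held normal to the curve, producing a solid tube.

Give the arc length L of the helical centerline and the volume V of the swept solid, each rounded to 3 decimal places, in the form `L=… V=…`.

2πR = 2π·28.5 = 179.070781
per-turn = √(179.070781² + 29²) = √(32066.3447 + 841) = √32907.3447 = 181.403817
L = 6.75 × 181.403817 = 1224.475762
V = π·1.5² × L = 7.068583 × 1224.475762 = 8655.309135

L=1224.476 V=8655.309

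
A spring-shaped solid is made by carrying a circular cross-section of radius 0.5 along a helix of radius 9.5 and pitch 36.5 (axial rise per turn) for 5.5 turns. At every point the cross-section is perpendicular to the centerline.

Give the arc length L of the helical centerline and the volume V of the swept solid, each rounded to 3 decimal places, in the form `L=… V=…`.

L=384.810 V=302.229

2πR = 2π·9.5 = 59.690260
per-turn = √(59.690260² + 36.5²) = √(3562.9272 + 1332.25) = √4895.1772 = 69.965543
L = 5.5 × 69.965543 = 384.810486
V = π·0.5² × L = 0.785398 × 384.810486 = 302.229449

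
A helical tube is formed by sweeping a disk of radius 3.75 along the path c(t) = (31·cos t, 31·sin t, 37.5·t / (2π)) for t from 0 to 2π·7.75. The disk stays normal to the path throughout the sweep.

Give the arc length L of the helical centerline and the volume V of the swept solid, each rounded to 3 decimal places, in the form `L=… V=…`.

2πR = 2π·31 = 194.778745
per-turn = √(194.778745² + 37.5²) = √(37938.7593 + 1406.25) = √39345.0093 = 198.355765
L = 7.75 × 198.355765 = 1537.257175
V = π·3.75² × L = 44.178647 × 1537.257175 = 67913.941609

L=1537.257 V=67913.942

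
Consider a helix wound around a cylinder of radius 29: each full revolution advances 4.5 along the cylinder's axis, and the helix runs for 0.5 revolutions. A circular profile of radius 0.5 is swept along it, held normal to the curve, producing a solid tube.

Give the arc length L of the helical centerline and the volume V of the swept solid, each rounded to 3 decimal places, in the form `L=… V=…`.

2πR = 2π·29 = 182.212374
per-turn = √(182.212374² + 4.5²) = √(33201.3492 + 20.25) = √33221.5992 = 182.267932
L = 0.5 × 182.267932 = 91.133966
V = π·0.5² × L = 0.785398 × 91.133966 = 71.576450

L=91.134 V=71.576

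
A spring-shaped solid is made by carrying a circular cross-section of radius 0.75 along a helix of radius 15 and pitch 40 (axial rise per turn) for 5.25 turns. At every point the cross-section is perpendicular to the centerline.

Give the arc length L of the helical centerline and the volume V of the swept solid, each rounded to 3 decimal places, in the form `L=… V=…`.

L=537.520 V=949.876

2πR = 2π·15 = 94.247780
per-turn = √(94.247780² + 40²) = √(8882.6440 + 1600) = √10482.6440 = 102.384784
L = 5.25 × 102.384784 = 537.520115
V = π·0.75² × L = 1.767146 × 537.520115 = 949.876450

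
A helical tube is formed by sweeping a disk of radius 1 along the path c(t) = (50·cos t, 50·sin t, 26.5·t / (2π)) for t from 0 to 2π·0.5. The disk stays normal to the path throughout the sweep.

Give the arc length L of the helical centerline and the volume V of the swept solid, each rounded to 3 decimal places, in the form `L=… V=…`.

L=157.637 V=495.233

2πR = 2π·50 = 314.159265
per-turn = √(314.159265² + 26.5²) = √(98696.0440 + 702.25) = √99398.2940 = 315.274950
L = 0.5 × 315.274950 = 157.637475
V = π·1² × L = 3.141593 × 157.637475 = 495.232733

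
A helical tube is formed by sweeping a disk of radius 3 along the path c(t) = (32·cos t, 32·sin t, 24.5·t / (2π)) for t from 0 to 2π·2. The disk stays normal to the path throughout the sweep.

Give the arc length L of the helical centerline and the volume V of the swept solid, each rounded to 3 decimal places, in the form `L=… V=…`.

2πR = 2π·32 = 201.061930
per-turn = √(201.061930² + 24.5²) = √(40425.8996 + 600.25) = √41026.1496 = 202.549129
L = 2 × 202.549129 = 405.098258
V = π·3² × L = 28.274334 × 405.098258 = 11453.883397

L=405.098 V=11453.883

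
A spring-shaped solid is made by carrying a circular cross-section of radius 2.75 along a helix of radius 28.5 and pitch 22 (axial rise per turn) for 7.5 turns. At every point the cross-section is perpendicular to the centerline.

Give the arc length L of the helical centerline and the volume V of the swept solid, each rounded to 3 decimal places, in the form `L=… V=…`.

L=1353.129 V=32148.027

2πR = 2π·28.5 = 179.070781
per-turn = √(179.070781² + 22²) = √(32066.3447 + 484) = √32550.3447 = 180.417141
L = 7.5 × 180.417141 = 1353.128556
V = π·2.75² × L = 23.758294 × 1353.128556 = 32148.026655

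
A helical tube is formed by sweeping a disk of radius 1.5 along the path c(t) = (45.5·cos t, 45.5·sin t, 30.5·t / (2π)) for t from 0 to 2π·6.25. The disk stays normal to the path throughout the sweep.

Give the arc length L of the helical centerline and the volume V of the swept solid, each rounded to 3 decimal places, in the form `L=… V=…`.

L=1796.921 V=12701.683

2πR = 2π·45.5 = 285.884931
per-turn = √(285.884931² + 30.5²) = √(81730.1940 + 930.25) = √82660.4440 = 287.507294
L = 6.25 × 287.507294 = 1796.920587
V = π·1.5² × L = 7.068583 × 1796.920587 = 12701.683158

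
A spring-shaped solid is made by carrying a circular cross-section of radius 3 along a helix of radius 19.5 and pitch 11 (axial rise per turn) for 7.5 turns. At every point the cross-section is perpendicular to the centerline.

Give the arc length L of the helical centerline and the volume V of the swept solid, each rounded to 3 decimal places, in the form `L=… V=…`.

2πR = 2π·19.5 = 122.522113
per-turn = √(122.522113² + 11²) = √(15011.6683 + 121) = √15132.6683 = 123.014911
L = 7.5 × 123.014911 = 922.611831
V = π·3² × L = 28.274334 × 922.611831 = 26086.234966

L=922.612 V=26086.235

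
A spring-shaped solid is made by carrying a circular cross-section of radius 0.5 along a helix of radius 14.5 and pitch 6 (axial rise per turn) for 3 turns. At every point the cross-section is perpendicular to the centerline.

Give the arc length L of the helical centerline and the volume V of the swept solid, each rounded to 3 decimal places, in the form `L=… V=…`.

2πR = 2π·14.5 = 91.106187
per-turn = √(91.106187² + 6²) = √(8300.3373 + 36) = √8336.3373 = 91.303545
L = 3 × 91.303545 = 273.910635
V = π·0.5² × L = 0.785398 × 273.910635 = 215.128909

L=273.911 V=215.129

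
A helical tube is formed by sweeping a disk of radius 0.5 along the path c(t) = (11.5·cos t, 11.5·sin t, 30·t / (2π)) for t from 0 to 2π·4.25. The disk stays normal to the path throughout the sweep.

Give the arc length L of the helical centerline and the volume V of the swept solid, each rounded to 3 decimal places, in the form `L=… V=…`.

2πR = 2π·11.5 = 72.256631
per-turn = √(72.256631² + 30²) = √(5221.0207 + 900) = √6121.0207 = 78.236952
L = 4.25 × 78.236952 = 332.507048
V = π·0.5² × L = 0.785398 × 332.507048 = 261.150425

L=332.507 V=261.150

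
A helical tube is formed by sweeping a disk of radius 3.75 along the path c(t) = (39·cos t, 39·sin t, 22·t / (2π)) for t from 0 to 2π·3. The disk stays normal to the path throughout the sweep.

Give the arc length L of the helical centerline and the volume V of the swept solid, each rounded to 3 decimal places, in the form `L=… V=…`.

L=738.089 V=32607.794

2πR = 2π·39 = 245.044227
per-turn = √(245.044227² + 22²) = √(60046.6732 + 484) = √60530.6732 = 246.029822
L = 3 × 246.029822 = 738.089465
V = π·3.75² × L = 44.178647 × 738.089465 = 32607.793708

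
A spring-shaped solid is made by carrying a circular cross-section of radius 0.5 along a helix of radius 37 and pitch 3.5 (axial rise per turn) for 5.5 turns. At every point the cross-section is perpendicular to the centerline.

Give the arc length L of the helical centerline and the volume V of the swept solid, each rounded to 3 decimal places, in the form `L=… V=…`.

L=1278.773 V=1004.346

2πR = 2π·37 = 232.477856
per-turn = √(232.477856² + 3.5²) = √(54045.9537 + 12.25) = √54058.2037 = 232.504201
L = 5.5 × 232.504201 = 1278.773108
V = π·0.5² × L = 0.785398 × 1278.773108 = 1004.346050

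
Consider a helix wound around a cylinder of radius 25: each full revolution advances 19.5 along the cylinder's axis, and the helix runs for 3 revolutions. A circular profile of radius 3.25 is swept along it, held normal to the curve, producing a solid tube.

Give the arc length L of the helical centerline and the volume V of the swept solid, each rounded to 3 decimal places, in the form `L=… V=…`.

L=474.856 V=15757.186

2πR = 2π·25 = 157.079633
per-turn = √(157.079633² + 19.5²) = √(24674.0110 + 380.25) = √25054.2610 = 158.285378
L = 3 × 158.285378 = 474.856135
V = π·3.25² × L = 33.183072 × 474.856135 = 15757.185512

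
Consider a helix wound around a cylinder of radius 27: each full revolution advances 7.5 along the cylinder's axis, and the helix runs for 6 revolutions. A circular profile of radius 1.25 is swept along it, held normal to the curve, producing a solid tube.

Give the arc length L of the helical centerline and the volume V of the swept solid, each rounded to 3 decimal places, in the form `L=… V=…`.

2πR = 2π·27 = 169.646003
per-turn = √(169.646003² + 7.5²) = √(28779.7664 + 56.25) = √28836.0164 = 169.811709
L = 6 × 169.811709 = 1018.870253
V = π·1.25² × L = 4.908739 × 1018.870253 = 5001.367657

L=1018.870 V=5001.368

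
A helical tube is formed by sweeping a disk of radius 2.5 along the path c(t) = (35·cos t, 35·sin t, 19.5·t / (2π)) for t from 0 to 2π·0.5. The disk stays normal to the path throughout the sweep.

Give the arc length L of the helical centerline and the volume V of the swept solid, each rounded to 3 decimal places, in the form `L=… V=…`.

L=110.387 V=2167.447

2πR = 2π·35 = 219.911486
per-turn = √(219.911486² + 19.5²) = √(48361.0616 + 380.25) = √48741.3116 = 220.774345
L = 0.5 × 220.774345 = 110.387173
V = π·2.5² × L = 19.634954 × 110.387173 = 2167.447067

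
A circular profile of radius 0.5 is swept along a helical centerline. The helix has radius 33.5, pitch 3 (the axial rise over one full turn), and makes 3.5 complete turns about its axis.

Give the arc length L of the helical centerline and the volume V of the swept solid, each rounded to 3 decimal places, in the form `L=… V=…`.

2πR = 2π·33.5 = 210.486708
per-turn = √(210.486708² + 3²) = √(44304.6542 + 9) = √44313.6542 = 210.508086
L = 3.5 × 210.508086 = 736.778300
V = π·0.5² × L = 0.785398 × 736.778300 = 578.664324

L=736.778 V=578.664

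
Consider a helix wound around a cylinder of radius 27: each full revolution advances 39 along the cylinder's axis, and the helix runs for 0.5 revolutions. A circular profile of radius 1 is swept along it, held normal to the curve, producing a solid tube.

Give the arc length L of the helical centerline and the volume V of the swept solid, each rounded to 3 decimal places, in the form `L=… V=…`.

L=87.036 V=273.430

2πR = 2π·27 = 169.646003
per-turn = √(169.646003² + 39²) = √(28779.7664 + 1521) = √30300.7664 = 174.071153
L = 0.5 × 174.071153 = 87.035577
V = π·1² × L = 3.141593 × 87.035577 = 273.430328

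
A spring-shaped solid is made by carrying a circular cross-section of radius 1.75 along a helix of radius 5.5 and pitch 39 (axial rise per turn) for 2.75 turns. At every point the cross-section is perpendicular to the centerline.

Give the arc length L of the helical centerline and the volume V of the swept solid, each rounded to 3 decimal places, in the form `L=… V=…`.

L=143.296 V=1378.673

2πR = 2π·5.5 = 34.557519
per-turn = √(34.557519² + 39²) = √(1194.2221 + 1521) = √2715.2221 = 52.107793
L = 2.75 × 52.107793 = 143.296432
V = π·1.75² × L = 9.621128 × 143.296432 = 1378.673241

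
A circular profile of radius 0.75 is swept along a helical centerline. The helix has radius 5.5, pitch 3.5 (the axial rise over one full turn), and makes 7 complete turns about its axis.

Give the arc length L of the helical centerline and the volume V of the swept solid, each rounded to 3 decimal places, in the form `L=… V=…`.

L=243.140 V=429.664

2πR = 2π·5.5 = 34.557519
per-turn = √(34.557519² + 3.5²) = √(1194.2221 + 12.25) = √1206.4721 = 34.734308
L = 7 × 34.734308 = 243.140154
V = π·0.75² × L = 1.767146 × 243.140154 = 429.664118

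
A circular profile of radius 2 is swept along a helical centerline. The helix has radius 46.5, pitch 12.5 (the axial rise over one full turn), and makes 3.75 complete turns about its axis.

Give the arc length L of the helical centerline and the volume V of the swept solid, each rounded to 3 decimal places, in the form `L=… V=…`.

L=1096.633 V=13780.693

2πR = 2π·46.5 = 292.168117
per-turn = √(292.168117² + 12.5²) = √(85362.2085 + 156.25) = √85518.4585 = 292.435392
L = 3.75 × 292.435392 = 1096.632720
V = π·2² × L = 12.566371 × 1096.632720 = 13780.693185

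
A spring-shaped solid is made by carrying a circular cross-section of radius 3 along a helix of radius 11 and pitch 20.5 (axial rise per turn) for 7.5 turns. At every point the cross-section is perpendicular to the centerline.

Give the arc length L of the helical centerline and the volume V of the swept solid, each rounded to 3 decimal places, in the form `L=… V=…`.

2πR = 2π·11 = 69.115038
per-turn = √(69.115038² + 20.5²) = √(4776.8885 + 420.25) = √5197.1385 = 72.091182
L = 7.5 × 72.091182 = 540.683865
V = π·3² × L = 28.274334 × 540.683865 = 15287.476136

L=540.684 V=15287.476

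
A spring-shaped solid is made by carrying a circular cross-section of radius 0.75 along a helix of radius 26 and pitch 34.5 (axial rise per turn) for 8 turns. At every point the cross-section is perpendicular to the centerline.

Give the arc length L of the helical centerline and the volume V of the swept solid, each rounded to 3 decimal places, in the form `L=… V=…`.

2πR = 2π·26 = 163.362818
per-turn = √(163.362818² + 34.5²) = √(26687.4103 + 1190.25) = √27877.6603 = 166.966045
L = 8 × 166.966045 = 1335.728363
V = π·0.75² × L = 1.767146 × 1335.728363 = 2360.426857

L=1335.728 V=2360.427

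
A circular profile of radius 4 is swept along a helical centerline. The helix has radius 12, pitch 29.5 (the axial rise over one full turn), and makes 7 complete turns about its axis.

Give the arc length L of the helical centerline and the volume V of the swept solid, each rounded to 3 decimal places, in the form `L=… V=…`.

2πR = 2π·12 = 75.398224
per-turn = √(75.398224² + 29.5²) = √(5684.8921 + 870.25) = √6555.1421 = 80.963832
L = 7 × 80.963832 = 566.746826
V = π·4² × L = 50.265482 × 566.746826 = 28487.802633

L=566.747 V=28487.803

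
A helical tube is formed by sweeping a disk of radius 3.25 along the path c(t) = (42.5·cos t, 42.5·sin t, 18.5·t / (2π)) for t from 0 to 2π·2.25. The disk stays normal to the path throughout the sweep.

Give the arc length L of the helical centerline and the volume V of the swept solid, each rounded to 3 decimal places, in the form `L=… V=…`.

2πR = 2π·42.5 = 267.035376
per-turn = √(267.035376² + 18.5²) = √(71307.8918 + 342.25) = √71650.1418 = 267.675441
L = 2.25 × 267.675441 = 602.269743
V = π·3.25² × L = 33.183072 × 602.269743 = 19985.160475

L=602.270 V=19985.160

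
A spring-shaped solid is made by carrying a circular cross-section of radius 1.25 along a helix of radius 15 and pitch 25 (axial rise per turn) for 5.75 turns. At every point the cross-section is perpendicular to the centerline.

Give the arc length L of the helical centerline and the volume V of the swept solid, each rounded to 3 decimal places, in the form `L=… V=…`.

2πR = 2π·15 = 94.247780
per-turn = √(94.247780² + 25²) = √(8882.6440 + 625) = √9507.6440 = 97.507148
L = 5.75 × 97.507148 = 560.666102
V = π·1.25² × L = 4.908739 × 560.666102 = 2752.163295

L=560.666 V=2752.163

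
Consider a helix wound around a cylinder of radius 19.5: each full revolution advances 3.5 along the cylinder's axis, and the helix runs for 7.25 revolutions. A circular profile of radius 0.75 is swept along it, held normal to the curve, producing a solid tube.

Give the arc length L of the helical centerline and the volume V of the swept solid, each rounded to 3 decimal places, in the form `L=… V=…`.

L=888.648 V=1570.370

2πR = 2π·19.5 = 122.522113
per-turn = √(122.522113² + 3.5²) = √(15011.6683 + 12.25) = √15023.9183 = 122.572094
L = 7.25 × 122.572094 = 888.647683
V = π·0.75² × L = 1.767146 × 888.647683 = 1570.370082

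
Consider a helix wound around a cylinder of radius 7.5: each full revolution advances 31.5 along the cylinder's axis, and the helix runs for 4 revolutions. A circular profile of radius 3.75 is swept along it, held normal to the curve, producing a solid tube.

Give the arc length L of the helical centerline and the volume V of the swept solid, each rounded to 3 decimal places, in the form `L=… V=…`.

2πR = 2π·7.5 = 47.123890
per-turn = √(47.123890² + 31.5²) = √(2220.6610 + 992.25) = √3212.9110 = 56.682546
L = 4 × 56.682546 = 226.730183
V = π·3.75² × L = 44.178647 × 226.730183 = 10016.632645

L=226.730 V=10016.633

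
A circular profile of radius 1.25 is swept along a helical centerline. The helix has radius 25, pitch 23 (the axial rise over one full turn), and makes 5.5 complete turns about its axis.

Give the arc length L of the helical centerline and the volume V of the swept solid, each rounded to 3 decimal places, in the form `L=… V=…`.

L=873.150 V=4286.065

2πR = 2π·25 = 157.079633
per-turn = √(157.079633² + 23²) = √(24674.0110 + 529) = √25203.0110 = 158.754562
L = 5.5 × 158.754562 = 873.150092
V = π·1.25² × L = 4.908739 × 873.150092 = 4286.065490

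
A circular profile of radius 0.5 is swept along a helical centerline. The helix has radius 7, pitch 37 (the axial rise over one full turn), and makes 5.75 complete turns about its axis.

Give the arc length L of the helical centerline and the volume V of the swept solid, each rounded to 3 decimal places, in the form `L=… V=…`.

2πR = 2π·7 = 43.982297
per-turn = √(43.982297² + 37²) = √(1934.4425 + 1369) = √3303.4425 = 57.475581
L = 5.75 × 57.475581 = 330.484593
V = π·0.5² × L = 0.785398 × 330.484593 = 259.561993

L=330.485 V=259.562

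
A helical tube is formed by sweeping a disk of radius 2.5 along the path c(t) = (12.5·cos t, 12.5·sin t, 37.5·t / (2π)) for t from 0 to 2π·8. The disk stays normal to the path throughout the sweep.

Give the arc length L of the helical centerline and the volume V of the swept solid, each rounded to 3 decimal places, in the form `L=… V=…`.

L=696.264 V=13671.120

2πR = 2π·12.5 = 78.539816
per-turn = √(78.539816² + 37.5²) = √(6168.5028 + 1406.25) = √7574.7528 = 87.033056
L = 8 × 87.033056 = 696.264444
V = π·2.5² × L = 19.634954 × 696.264444 = 13671.120390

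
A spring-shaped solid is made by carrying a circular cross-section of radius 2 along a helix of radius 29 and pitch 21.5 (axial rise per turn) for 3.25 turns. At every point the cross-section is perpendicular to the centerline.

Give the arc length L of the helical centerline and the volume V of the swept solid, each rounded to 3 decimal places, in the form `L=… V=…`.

2πR = 2π·29 = 182.212374
per-turn = √(182.212374² + 21.5²) = √(33201.3492 + 462.25) = √33663.5992 = 183.476427
L = 3.25 × 183.476427 = 596.298387
V = π·2² × L = 12.566371 × 596.298387 = 7493.306531

L=596.298 V=7493.307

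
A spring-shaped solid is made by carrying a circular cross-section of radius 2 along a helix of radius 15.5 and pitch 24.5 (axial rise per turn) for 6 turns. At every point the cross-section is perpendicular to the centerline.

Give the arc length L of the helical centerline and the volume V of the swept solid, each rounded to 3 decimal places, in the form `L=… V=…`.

L=602.543 V=7571.776

2πR = 2π·15.5 = 97.389372
per-turn = √(97.389372² + 24.5²) = √(9484.6898 + 600.25) = √10084.9398 = 100.423801
L = 6 × 100.423801 = 602.542807
V = π·2² × L = 12.566371 × 602.542807 = 7571.776220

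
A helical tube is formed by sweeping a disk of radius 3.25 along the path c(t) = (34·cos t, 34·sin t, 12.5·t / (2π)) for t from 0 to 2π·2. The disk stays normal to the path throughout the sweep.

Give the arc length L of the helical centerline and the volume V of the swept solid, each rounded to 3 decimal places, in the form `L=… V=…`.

L=427.987 V=14201.936

2πR = 2π·34 = 213.628300
per-turn = √(213.628300² + 12.5²) = √(45637.0508 + 156.25) = √45793.3008 = 213.993693
L = 2 × 213.993693 = 427.987386
V = π·3.25² × L = 33.183072 × 427.987386 = 14201.936434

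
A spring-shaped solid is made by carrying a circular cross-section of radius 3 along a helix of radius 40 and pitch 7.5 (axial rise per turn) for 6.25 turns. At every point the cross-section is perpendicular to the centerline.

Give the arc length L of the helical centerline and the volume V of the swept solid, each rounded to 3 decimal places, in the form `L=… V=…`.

L=1571.496 V=44432.991

2πR = 2π·40 = 251.327412
per-turn = √(251.327412² + 7.5²) = √(63165.4682 + 56.25) = √63221.7182 = 251.439293
L = 6.25 × 251.439293 = 1571.495583
V = π·3² × L = 28.274334 × 1571.495583 = 44432.990795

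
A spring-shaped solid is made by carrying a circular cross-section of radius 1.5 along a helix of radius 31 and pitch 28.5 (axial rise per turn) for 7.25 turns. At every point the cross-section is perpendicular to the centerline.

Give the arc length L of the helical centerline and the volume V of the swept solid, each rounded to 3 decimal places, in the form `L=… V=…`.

L=1427.183 V=10088.159

2πR = 2π·31 = 194.778745
per-turn = √(194.778745² + 28.5²) = √(37938.7593 + 812.25) = √38751.0093 = 196.852761
L = 7.25 × 196.852761 = 1427.182514
V = π·1.5² × L = 7.068583 × 1427.182514 = 10088.158725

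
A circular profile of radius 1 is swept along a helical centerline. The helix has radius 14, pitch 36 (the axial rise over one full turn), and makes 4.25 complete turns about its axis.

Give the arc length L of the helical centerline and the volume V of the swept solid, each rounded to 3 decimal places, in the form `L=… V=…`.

2πR = 2π·14 = 87.964594
per-turn = √(87.964594² + 36²) = √(7737.7699 + 1296) = √9033.7699 = 95.046146
L = 4.25 × 95.046146 = 403.946120
V = π·1² × L = 3.141593 × 403.946120 = 1269.034163

L=403.946 V=1269.034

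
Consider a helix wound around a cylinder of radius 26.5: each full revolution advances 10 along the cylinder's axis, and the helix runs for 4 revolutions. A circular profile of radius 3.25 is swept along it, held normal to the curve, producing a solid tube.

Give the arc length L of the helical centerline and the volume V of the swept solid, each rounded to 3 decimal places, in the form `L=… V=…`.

2πR = 2π·26.5 = 166.504411
per-turn = √(166.504411² + 10²) = √(27723.7188 + 100) = √27823.7188 = 166.804433
L = 4 × 166.804433 = 667.217731
V = π·3.25² × L = 33.183072 × 667.217731 = 22140.334268

L=667.218 V=22140.334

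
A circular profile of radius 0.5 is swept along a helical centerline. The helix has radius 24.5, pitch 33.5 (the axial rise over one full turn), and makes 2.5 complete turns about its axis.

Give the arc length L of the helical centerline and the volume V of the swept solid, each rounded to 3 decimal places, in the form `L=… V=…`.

L=393.853 V=309.331

2πR = 2π·24.5 = 153.938040
per-turn = √(153.938040² + 33.5²) = √(23696.9202 + 1122.25) = √24819.1702 = 157.541011
L = 2.5 × 157.541011 = 393.852528
V = π·0.5² × L = 0.785398 × 393.852528 = 309.331052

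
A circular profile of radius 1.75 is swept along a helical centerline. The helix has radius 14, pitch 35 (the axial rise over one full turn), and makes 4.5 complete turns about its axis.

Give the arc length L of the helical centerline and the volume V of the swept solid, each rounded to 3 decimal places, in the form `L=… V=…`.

2πR = 2π·14 = 87.964594
per-turn = √(87.964594² + 35²) = √(7737.7699 + 1225) = √8962.7699 = 94.671906
L = 4.5 × 94.671906 = 426.023579
V = π·1.75² × L = 9.621128 × 426.023579 = 4098.827168

L=426.024 V=4098.827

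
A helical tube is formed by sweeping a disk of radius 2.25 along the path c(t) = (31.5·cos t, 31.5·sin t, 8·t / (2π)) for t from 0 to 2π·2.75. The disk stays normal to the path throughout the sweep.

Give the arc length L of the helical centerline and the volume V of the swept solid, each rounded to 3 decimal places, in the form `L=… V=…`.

2πR = 2π·31.5 = 197.920337
per-turn = √(197.920337² + 8²) = √(39172.4599 + 64) = √39236.4599 = 198.081952
L = 2.75 × 198.081952 = 544.725369
V = π·2.25² × L = 15.904313 × 544.725369 = 8663.482665

L=544.725 V=8663.483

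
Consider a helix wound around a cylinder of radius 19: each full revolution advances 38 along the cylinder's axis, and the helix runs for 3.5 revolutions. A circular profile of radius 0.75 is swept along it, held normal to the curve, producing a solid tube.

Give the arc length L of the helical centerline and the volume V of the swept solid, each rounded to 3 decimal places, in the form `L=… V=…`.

2πR = 2π·19 = 119.380521
per-turn = √(119.380521² + 38²) = √(14251.7088 + 1444) = √15695.7088 = 125.282516
L = 3.5 × 125.282516 = 438.488805
V = π·0.75² × L = 1.767146 × 438.488805 = 774.873680

L=438.489 V=774.874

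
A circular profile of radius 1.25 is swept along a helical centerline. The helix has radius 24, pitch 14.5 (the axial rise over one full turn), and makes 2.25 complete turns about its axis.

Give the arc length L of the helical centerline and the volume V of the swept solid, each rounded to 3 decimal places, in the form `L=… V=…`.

L=340.857 V=1673.178

2πR = 2π·24 = 150.796447
per-turn = √(150.796447² + 14.5²) = √(22739.5685 + 210.25) = √22949.8185 = 151.491975
L = 2.25 × 151.491975 = 340.856944
V = π·1.25² × L = 4.908739 × 340.856944 = 1673.177612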